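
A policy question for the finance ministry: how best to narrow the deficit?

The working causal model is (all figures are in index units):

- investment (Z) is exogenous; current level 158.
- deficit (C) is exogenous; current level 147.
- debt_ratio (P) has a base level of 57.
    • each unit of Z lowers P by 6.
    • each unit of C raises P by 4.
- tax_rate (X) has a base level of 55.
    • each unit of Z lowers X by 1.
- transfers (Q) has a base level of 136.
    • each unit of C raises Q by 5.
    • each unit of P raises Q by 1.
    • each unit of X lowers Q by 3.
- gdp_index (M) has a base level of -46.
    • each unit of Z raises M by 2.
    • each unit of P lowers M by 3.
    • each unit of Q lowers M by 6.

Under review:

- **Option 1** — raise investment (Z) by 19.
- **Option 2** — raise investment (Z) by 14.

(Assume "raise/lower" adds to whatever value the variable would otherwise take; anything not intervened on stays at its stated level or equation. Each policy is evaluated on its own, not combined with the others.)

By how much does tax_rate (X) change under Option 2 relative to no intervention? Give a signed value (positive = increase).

Baseline:
  Z = 158
  X = 55 − 158 = -103
Option 2 (Z + 14):
  Z = 158 + 14 = 172
  X = 55 − 172 = -117
Change in X: -117 − (-103) = -14

-14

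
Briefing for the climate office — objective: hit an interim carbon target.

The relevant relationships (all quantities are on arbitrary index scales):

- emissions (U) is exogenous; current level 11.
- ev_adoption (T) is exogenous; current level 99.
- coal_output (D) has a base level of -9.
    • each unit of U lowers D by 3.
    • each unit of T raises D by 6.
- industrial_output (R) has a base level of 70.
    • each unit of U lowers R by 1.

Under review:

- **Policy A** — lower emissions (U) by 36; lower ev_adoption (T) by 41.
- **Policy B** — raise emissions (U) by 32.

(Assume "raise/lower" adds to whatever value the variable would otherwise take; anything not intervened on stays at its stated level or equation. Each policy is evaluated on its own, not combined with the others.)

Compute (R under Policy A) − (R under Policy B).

Policy A (U − 36, T − 41):
  U = 11 − 36 = -25
  R = 70 − (-25) = 95
Policy B (U + 32):
  U = 11 + 32 = 43
  R = 70 − 43 = 27
R: 95 − 27 = 68

68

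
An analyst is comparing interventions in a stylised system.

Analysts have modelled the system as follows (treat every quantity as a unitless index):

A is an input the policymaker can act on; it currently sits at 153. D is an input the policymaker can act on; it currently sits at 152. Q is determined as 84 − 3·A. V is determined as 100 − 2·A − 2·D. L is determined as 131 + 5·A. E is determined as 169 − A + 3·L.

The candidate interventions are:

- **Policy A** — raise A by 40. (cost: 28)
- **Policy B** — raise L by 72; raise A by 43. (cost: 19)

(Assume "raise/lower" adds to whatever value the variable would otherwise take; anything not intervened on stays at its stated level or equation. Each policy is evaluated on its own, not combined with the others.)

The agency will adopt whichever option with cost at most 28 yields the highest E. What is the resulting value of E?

3522

Policy A (A + 40):
  A = 153 + 40 = 193
  L = 131 + 5·193 = 1096
  E = 169 − 193 + 3·1096 = 3264
Policy B (L + 72, A + 43):
  A = 153 + 43 = 196
  L = 131 + 5·196 (+72 from intervention) = 1183
  E = 169 − 196 + 3·1183 = 3522
Comparing — Policy A: E=3264, Policy B: E=3522. Highest is 3522 (Policy B).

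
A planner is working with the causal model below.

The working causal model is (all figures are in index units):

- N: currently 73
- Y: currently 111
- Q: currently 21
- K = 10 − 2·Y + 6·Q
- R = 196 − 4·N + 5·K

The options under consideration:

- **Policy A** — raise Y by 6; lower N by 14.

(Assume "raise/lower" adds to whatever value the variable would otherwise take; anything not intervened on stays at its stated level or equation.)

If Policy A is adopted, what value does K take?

Policy A (Y + 6, N − 14):
  Y = 111 + 6 = 117
  Q = 21
  K = 10 − 2·117 + 6·21 = -98

-98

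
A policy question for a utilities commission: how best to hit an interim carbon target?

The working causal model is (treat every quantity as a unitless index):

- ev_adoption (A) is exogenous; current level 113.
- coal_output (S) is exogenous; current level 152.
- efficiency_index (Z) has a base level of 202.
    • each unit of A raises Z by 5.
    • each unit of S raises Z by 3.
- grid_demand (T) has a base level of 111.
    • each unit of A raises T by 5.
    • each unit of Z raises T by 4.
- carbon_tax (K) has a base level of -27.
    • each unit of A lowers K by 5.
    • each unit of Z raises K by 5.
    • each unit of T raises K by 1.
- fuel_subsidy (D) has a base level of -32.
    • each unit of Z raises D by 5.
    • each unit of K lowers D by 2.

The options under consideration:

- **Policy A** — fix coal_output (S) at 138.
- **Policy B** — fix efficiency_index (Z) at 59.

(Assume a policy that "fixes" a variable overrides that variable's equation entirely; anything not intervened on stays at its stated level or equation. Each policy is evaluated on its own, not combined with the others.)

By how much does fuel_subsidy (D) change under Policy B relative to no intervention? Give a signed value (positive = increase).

Baseline:
  A = 113
  S = 152
  Z = 202 + 5·113 + 3·152 = 1223
  T = 111 + 5·113 + 4·1223 = 5568
  K = -27 − 5·113 + 5·1223 + 5568 = 11091
  D = -32 + 5·1223 − 2·11091 = -16099
Policy B (Z := 59):
  A = 113
  S = 152
  Z = 59
  T = 111 + 5·113 + 4·59 = 912
  K = -27 − 5·113 + 5·59 + 912 = 615
  D = -32 + 5·59 − 2·615 = -967
Change in D: -967 − (-16099) = 15132

15132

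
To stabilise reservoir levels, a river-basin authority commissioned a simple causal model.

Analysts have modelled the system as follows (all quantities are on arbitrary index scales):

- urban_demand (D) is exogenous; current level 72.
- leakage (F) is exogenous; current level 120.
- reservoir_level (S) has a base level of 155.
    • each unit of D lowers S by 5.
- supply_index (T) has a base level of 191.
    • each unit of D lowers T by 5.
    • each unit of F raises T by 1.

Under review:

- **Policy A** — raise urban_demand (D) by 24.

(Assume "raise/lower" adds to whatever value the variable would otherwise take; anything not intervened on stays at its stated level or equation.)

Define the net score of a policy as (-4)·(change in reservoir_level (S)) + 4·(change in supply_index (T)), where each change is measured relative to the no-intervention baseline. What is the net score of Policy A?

Baseline:
  D = 72
  F = 120
  S = 155 − 5·72 = -205
  T = 191 − 5·72 + 120 = -49
Policy A (D + 24):
  D = 72 + 24 = 96
  F = 120
  S = 155 − 5·96 = -325
  T = 191 − 5·96 + 120 = -169
ΔS = -325 − (-205) = -120; ΔT = -169 − (-49) = -120
Score = (-4)·(-120) + 4·(-120) = 0

0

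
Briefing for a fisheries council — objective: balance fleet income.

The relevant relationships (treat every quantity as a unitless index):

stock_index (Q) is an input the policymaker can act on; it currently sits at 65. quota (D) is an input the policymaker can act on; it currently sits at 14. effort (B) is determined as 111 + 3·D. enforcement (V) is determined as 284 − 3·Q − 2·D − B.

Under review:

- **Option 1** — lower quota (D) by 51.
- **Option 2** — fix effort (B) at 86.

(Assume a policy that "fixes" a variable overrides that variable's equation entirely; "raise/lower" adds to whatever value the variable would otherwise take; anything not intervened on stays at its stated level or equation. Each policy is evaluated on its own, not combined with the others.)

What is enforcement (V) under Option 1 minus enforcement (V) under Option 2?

Option 1 (D − 51):
  Q = 65
  D = 14 − 51 = -37
  B = 111 + 3·(-37) = 0
  V = 284 − 3·65 − 2·(-37) − 0 = 163
Option 2 (B := 86):
  Q = 65
  D = 14
  B = 86
  V = 284 − 3·65 − 2·14 − 86 = -25
V: 163 − (-25) = 188

188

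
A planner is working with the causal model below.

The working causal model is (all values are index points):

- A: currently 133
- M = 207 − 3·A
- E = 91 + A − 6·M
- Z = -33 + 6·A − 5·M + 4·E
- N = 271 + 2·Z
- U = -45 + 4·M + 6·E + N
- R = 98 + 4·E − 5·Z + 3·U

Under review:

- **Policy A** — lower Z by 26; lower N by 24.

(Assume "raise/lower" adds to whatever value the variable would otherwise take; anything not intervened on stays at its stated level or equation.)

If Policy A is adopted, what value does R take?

35875

Policy A (Z − 26, N − 24):
  A = 133
  M = 207 − 3·133 = -192
  E = 91 + 133 − 6·(-192) = 1376
  Z = -33 + 6·133 − 5·(-192) + 4·1376 (−26 from intervention) = 7203
  N = 271 + 2·7203 (−24 from intervention) = 14653
  U = -45 + 4·(-192) + 6·1376 + 14653 = 22096
  R = 98 + 4·1376 − 5·7203 + 3·22096 = 35875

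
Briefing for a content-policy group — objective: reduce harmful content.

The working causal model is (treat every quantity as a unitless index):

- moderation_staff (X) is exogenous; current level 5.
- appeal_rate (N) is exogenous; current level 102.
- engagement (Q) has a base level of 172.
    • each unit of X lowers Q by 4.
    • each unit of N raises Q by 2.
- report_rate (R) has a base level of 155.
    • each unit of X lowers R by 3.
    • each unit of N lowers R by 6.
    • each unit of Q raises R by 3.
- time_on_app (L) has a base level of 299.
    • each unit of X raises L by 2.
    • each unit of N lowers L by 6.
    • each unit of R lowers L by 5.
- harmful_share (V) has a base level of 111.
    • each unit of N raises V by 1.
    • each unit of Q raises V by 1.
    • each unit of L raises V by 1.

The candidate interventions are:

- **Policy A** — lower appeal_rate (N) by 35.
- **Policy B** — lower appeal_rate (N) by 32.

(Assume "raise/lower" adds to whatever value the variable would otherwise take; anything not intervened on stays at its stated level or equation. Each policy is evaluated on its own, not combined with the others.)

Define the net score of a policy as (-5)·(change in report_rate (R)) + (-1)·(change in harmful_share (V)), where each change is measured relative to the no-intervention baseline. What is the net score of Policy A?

-105

Baseline:
  X = 5
  N = 102
  Q = 172 − 4·5 + 2·102 = 356
  R = 155 − 3·5 − 6·102 + 3·356 = 596
  L = 299 + 2·5 − 6·102 − 5·596 = -3283
  V = 111 + 102 + 356 + (-3283) = -2714
Policy A (N − 35):
  X = 5
  N = 102 − 35 = 67
  Q = 172 − 4·5 + 2·67 = 286
  R = 155 − 3·5 − 6·67 + 3·286 = 596
  L = 299 + 2·5 − 6·67 − 5·596 = -3073
  V = 111 + 67 + 286 + (-3073) = -2609
ΔR = 596 − 596 = 0; ΔV = -2609 − (-2714) = 105
Score = (-5)·0 + (-1)·105 = -105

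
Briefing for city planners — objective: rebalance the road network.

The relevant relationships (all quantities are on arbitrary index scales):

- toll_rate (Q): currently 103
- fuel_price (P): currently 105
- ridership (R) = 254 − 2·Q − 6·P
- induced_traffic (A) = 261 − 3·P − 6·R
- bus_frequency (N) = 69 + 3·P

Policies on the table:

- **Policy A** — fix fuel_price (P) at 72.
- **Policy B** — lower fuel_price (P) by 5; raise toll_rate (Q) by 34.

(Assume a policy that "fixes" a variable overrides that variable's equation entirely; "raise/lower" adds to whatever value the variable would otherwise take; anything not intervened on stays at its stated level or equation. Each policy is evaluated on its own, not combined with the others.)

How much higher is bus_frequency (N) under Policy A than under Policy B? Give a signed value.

-84

Policy A (P := 72):
  P = 72
  N = 69 + 3·72 = 285
Policy B (P − 5, Q + 34):
  P = 105 − 5 = 100
  N = 69 + 3·100 = 369
N: 285 − 369 = -84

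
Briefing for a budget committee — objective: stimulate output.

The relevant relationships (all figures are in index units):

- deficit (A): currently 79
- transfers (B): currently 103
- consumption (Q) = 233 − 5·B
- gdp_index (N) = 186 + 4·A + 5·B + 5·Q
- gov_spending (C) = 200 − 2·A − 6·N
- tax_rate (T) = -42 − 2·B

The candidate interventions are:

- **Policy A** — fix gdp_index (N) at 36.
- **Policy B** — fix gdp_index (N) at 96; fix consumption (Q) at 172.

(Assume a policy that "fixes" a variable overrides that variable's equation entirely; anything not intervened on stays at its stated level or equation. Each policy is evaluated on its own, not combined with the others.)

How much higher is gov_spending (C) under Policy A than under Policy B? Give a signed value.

Policy A (N := 36):
  A = 79
  B = 103
  Q = 233 − 5·103 = -282
  N = 36
  C = 200 − 2·79 − 6·36 = -174
Policy B (N := 96, Q := 172):
  A = 79
  B = 103
  Q = 172
  N = 96
  C = 200 − 2·79 − 6·96 = -534
C: -174 − (-534) = 360

360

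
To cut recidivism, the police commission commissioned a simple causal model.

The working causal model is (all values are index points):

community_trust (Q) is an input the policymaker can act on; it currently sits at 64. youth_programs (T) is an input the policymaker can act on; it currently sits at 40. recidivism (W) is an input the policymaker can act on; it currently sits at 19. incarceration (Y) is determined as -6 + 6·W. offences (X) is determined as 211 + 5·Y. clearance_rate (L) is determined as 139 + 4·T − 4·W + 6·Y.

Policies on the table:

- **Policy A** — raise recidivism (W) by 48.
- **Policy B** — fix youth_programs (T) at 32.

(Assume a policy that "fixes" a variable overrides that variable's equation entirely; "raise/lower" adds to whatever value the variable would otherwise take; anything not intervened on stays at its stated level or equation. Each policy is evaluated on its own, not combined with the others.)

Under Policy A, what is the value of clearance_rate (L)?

Policy A (W + 48):
  T = 40
  W = 19 + 48 = 67
  Y = -6 + 6·67 = 396
  L = 139 + 4·40 − 4·67 + 6·396 = 2407

2407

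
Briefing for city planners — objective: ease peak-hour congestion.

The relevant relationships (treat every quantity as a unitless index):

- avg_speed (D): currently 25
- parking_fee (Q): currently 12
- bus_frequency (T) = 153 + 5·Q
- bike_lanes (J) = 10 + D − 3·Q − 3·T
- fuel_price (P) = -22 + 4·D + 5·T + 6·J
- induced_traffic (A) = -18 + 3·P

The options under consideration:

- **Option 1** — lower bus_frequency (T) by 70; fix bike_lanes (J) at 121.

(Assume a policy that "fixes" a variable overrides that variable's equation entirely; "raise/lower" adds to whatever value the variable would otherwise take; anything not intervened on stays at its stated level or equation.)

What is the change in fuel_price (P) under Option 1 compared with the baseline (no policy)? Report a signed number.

Baseline:
  D = 25
  Q = 12
  T = 153 + 5·12 = 213
  J = 10 + 25 − 3·12 − 3·213 = -640
  P = -22 + 4·25 + 5·213 + 6·(-640) = -2697
Option 1 (T − 70, J := 121):
  D = 25
  Q = 12
  T = 153 + 5·12 (−70 from intervention) = 143
  J = 121
  P = -22 + 4·25 + 5·143 + 6·121 = 1519
Change in P: 1519 − (-2697) = 4216

4216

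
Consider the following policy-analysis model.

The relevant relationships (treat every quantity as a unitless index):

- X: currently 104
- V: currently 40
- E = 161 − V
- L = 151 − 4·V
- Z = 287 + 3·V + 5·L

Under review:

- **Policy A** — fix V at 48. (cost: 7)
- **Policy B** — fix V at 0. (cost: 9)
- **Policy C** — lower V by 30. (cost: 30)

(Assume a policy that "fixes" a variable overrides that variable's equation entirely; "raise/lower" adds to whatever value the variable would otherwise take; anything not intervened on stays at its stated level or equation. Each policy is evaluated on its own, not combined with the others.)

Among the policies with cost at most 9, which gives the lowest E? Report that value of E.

Policy A (V := 48):
  V = 48
  E = 161 − 48 = 113
Policy B (V := 0):
  V = 0
  E = 161 − 0 = 161
Comparing — Policy A: E=113, Policy B: E=161. Lowest is 113 (Policy A).

113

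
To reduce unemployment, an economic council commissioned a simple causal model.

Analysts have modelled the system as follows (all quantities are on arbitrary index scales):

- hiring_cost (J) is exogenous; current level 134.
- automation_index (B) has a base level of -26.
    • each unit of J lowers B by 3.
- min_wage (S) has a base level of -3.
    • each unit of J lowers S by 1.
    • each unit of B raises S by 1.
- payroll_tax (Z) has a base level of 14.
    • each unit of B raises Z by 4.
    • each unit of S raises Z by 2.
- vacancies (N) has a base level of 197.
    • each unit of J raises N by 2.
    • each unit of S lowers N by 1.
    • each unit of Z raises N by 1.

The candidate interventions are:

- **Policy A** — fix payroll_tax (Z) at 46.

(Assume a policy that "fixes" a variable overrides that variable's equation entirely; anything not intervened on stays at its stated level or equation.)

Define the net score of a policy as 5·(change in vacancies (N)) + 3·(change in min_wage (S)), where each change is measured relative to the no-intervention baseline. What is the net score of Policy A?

Baseline:
  J = 134
  B = -26 − 3·134 = -428
  S = -3 − 134 + (-428) = -565
  Z = 14 + 4·(-428) + 2·(-565) = -2828
  N = 197 + 2·134 − (-565) + (-2828) = -1798
Policy A (Z := 46):
  J = 134
  B = -26 − 3·134 = -428
  S = -3 − 134 + (-428) = -565
  Z = 46
  N = 197 + 2·134 − (-565) + 46 = 1076
ΔN = 1076 − (-1798) = 2874; ΔS = -565 − (-565) = 0
Score = 5·2874 + 3·0 = 14370

14370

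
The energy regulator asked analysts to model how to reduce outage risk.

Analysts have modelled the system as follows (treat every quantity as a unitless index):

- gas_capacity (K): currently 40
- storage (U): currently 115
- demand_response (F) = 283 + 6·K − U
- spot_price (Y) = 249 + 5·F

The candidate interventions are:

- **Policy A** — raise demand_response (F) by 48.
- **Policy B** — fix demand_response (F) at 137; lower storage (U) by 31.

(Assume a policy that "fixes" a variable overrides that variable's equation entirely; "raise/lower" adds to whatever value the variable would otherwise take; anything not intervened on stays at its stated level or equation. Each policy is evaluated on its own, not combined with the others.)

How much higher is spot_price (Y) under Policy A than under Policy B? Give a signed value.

Policy A (F + 48):
  K = 40
  U = 115
  F = 283 + 6·40 − 115 (+48 from intervention) = 456
  Y = 249 + 5·456 = 2529
Policy B (F := 137, U − 31):
  K = 40
  U = 115 − 31 = 84
  F = 137
  Y = 249 + 5·137 = 934
Y: 2529 − 934 = 1595

1595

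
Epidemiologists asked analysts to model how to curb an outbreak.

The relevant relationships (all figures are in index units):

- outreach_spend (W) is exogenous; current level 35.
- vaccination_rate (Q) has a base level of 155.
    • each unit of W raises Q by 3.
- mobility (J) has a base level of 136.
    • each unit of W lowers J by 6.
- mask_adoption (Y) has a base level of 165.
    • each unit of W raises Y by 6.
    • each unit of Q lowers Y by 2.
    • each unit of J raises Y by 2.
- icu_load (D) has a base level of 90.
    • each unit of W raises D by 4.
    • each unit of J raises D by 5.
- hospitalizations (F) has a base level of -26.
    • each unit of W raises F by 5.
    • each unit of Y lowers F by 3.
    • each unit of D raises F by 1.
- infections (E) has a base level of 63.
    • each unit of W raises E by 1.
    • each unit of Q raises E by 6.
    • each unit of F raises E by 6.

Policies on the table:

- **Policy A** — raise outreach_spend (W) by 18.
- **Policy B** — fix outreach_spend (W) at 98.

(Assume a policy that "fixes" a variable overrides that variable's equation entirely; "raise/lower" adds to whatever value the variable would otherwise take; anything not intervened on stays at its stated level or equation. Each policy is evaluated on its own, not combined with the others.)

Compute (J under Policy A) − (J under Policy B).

Policy A (W + 18):
  W = 35 + 18 = 53
  J = 136 − 6·53 = -182
Policy B (W := 98):
  W = 98
  J = 136 − 6·98 = -452
J: -182 − (-452) = 270

270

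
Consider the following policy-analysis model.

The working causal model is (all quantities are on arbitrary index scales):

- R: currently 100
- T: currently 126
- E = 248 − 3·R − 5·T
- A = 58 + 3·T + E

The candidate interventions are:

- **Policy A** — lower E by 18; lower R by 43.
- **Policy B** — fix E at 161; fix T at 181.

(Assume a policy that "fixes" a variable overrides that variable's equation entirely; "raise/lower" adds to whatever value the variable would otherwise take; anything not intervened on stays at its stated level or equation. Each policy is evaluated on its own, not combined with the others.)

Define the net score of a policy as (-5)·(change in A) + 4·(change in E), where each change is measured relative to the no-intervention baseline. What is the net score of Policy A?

-111

Baseline:
  R = 100
  T = 126
  E = 248 − 3·100 − 5·126 = -682
  A = 58 + 3·126 + (-682) = -246
Policy A (E − 18, R − 43):
  R = 100 − 43 = 57
  T = 126
  E = 248 − 3·57 − 5·126 (−18 from intervention) = -571
  A = 58 + 3·126 + (-571) = -135
ΔA = -135 − (-246) = 111; ΔE = -571 − (-682) = 111
Score = (-5)·111 + 4·111 = -111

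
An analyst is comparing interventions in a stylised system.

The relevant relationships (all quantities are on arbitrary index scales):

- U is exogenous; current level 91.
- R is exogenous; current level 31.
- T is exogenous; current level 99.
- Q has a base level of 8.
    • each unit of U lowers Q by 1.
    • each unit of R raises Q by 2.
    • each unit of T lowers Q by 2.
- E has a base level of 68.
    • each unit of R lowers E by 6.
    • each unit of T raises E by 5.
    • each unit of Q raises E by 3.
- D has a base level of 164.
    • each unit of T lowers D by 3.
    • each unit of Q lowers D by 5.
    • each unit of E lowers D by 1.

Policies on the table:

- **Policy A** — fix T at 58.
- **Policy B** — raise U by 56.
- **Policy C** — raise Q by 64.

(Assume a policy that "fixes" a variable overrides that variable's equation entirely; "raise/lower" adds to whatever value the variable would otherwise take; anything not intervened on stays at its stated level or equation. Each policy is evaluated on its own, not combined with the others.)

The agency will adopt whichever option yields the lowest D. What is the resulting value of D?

730

Policy A (T := 58):
  U = 91
  R = 31
  T = 58
  Q = 8 − 91 + 2·31 − 2·58 = -137
  E = 68 − 6·31 + 5·58 + 3·(-137) = -239
  D = 164 − 3·58 − 5·(-137) − (-239) = 914
Policy B (U + 56):
  U = 91 + 56 = 147
  R = 31
  T = 99
  Q = 8 − 147 + 2·31 − 2·99 = -275
  E = 68 − 6·31 + 5·99 + 3·(-275) = -448
  D = 164 − 3·99 − 5·(-275) − (-448) = 1690
Policy C (Q + 64):
  U = 91
  R = 31
  T = 99
  Q = 8 − 91 + 2·31 − 2·99 (+64 from intervention) = -155
  E = 68 − 6·31 + 5·99 + 3·(-155) = -88
  D = 164 − 3·99 − 5·(-155) − (-88) = 730
Comparing — Policy A: D=914, Policy B: D=1690, Policy C: D=730. Lowest is 730 (Policy C).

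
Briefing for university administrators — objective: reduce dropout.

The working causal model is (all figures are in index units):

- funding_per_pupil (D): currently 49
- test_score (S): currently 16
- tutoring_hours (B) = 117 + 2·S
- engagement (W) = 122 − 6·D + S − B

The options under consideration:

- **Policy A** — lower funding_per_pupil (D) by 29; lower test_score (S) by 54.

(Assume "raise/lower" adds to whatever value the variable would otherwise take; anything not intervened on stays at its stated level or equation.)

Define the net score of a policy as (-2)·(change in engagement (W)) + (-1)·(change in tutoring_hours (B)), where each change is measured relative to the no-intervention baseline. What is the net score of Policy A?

-348

Baseline:
  D = 49
  S = 16
  B = 117 + 2·16 = 149
  W = 122 − 6·49 + 16 − 149 = -305
Policy A (D − 29, S − 54):
  D = 49 − 29 = 20
  S = 16 − 54 = -38
  B = 117 + 2·(-38) = 41
  W = 122 − 6·20 + (-38) − 41 = -77
ΔW = -77 − (-305) = 228; ΔB = 41 − 149 = -108
Score = (-2)·228 + (-1)·(-108) = -348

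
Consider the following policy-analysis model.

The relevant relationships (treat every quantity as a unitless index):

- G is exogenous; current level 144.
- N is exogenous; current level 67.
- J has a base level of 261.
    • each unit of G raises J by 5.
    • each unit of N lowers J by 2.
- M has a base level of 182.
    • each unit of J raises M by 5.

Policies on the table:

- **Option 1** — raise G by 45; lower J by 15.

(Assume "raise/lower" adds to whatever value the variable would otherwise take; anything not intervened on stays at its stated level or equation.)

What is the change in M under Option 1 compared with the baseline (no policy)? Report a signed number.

1050

Baseline:
  G = 144
  N = 67
  J = 261 + 5·144 − 2·67 = 847
  M = 182 + 5·847 = 4417
Option 1 (G + 45, J − 15):
  G = 144 + 45 = 189
  N = 67
  J = 261 + 5·189 − 2·67 (−15 from intervention) = 1057
  M = 182 + 5·1057 = 5467
Change in M: 5467 − 4417 = 1050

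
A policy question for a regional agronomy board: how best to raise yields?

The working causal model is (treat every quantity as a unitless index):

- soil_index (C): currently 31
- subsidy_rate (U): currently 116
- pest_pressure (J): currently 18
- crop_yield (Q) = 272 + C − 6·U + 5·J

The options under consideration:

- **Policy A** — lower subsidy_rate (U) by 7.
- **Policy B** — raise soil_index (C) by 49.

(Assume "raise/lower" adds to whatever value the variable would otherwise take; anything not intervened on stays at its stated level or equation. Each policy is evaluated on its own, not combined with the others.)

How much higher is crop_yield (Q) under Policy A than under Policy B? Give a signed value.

-7

Policy A (U − 7):
  C = 31
  U = 116 − 7 = 109
  J = 18
  Q = 272 + 31 − 6·109 + 5·18 = -261
Policy B (C + 49):
  C = 31 + 49 = 80
  U = 116
  J = 18
  Q = 272 + 80 − 6·116 + 5·18 = -254
Q: -261 − (-254) = -7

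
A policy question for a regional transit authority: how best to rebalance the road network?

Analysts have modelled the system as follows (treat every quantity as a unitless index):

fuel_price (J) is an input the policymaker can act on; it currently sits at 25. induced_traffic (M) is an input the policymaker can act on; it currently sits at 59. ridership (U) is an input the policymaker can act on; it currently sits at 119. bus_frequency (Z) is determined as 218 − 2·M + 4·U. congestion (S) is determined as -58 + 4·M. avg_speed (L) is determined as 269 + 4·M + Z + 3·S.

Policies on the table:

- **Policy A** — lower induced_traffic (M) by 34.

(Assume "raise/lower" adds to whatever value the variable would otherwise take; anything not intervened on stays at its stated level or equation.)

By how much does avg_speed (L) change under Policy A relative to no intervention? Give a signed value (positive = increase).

Baseline:
  M = 59
  U = 119
  Z = 218 − 2·59 + 4·119 = 576
  S = -58 + 4·59 = 178
  L = 269 + 4·59 + 576 + 3·178 = 1615
Policy A (M − 34):
  M = 59 − 34 = 25
  U = 119
  Z = 218 − 2·25 + 4·119 = 644
  S = -58 + 4·25 = 42
  L = 269 + 4·25 + 644 + 3·42 = 1139
Change in L: 1139 − 1615 = -476

-476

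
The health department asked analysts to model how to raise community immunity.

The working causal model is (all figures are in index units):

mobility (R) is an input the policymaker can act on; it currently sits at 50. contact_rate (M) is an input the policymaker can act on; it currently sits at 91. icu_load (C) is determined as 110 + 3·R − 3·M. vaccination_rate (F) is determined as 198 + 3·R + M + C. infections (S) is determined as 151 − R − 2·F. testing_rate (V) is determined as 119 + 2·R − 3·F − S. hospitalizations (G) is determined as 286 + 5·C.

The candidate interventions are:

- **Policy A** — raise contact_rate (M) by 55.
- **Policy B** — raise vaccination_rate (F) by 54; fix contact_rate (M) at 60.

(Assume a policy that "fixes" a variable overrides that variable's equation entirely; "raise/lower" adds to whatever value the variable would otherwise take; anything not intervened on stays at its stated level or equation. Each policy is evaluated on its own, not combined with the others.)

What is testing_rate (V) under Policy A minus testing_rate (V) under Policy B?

226

Policy A (M + 55):
  R = 50
  M = 91 + 55 = 146
  C = 110 + 3·50 − 3·146 = -178
  F = 198 + 3·50 + 146 + (-178) = 316
  S = 151 − 50 − 2·316 = -531
  V = 119 + 2·50 − 3·316 − (-531) = -198
Policy B (F + 54, M := 60):
  R = 50
  M = 60
  C = 110 + 3·50 − 3·60 = 80
  F = 198 + 3·50 + 60 + 80 (+54 from intervention) = 542
  S = 151 − 50 − 2·542 = -983
  V = 119 + 2·50 − 3·542 − (-983) = -424
V: -198 − (-424) = 226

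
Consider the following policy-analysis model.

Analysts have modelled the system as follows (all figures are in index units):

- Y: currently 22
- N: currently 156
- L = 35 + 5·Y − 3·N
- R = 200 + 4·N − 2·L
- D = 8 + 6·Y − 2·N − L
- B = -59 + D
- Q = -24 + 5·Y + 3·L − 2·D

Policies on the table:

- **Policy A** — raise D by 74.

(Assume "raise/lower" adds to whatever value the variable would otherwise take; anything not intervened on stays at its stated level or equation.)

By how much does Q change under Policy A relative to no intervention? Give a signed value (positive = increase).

-148

Baseline:
  Y = 22
  N = 156
  L = 35 + 5·22 − 3·156 = -323
  D = 8 + 6·22 − 2·156 − (-323) = 151
  Q = -24 + 5·22 + 3·(-323) − 2·151 = -1185
Policy A (D + 74):
  Y = 22
  N = 156
  L = 35 + 5·22 − 3·156 = -323
  D = 8 + 6·22 − 2·156 − (-323) (+74 from intervention) = 225
  Q = -24 + 5·22 + 3·(-323) − 2·225 = -1333
Change in Q: -1333 − (-1185) = -148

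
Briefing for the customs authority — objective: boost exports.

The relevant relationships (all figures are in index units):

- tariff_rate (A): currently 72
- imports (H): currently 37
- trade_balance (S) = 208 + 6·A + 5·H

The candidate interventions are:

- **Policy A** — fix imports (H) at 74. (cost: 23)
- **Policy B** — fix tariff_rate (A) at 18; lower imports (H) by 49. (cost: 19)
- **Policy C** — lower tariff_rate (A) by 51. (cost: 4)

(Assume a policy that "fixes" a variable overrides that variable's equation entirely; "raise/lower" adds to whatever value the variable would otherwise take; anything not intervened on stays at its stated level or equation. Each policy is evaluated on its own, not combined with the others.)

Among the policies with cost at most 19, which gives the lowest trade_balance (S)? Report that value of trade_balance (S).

Policy B (A := 18, H − 49):
  A = 18
  H = 37 − 49 = -12
  S = 208 + 6·18 + 5·(-12) = 256
Policy C (A − 51):
  A = 72 − 51 = 21
  H = 37
  S = 208 + 6·21 + 5·37 = 519
Comparing — Policy B: S=256, Policy C: S=519. Lowest is 256 (Policy B).

256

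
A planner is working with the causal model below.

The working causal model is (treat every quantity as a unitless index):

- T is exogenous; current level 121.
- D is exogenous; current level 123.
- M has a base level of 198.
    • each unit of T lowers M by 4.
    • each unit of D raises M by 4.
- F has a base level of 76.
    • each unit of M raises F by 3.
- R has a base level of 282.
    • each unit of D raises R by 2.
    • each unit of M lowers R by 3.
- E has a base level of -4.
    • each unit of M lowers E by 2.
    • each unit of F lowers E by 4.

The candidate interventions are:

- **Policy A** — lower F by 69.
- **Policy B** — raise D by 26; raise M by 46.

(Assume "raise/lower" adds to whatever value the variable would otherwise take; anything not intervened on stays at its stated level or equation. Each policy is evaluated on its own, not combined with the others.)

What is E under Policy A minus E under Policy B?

Policy A (F − 69):
  T = 121
  D = 123
  M = 198 − 4·121 + 4·123 = 206
  F = 76 + 3·206 (−69 from intervention) = 625
  E = -4 − 2·206 − 4·625 = -2916
Policy B (D + 26, M + 46):
  T = 121
  D = 123 + 26 = 149
  M = 198 − 4·121 + 4·149 (+46 from intervention) = 356
  F = 76 + 3·356 = 1144
  E = -4 − 2·356 − 4·1144 = -5292
E: -2916 − (-5292) = 2376

2376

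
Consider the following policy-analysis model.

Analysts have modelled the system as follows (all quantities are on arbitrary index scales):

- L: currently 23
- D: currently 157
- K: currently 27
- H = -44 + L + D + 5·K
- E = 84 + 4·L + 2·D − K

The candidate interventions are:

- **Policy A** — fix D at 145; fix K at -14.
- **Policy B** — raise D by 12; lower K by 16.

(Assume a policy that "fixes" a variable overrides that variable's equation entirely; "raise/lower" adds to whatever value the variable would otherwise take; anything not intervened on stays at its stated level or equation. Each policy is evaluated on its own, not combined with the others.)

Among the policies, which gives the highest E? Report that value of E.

Policy A (D := 145, K := -14):
  L = 23
  D = 145
  K = -14
  E = 84 + 4·23 + 2·145 − (-14) = 480
Policy B (D + 12, K − 16):
  L = 23
  D = 157 + 12 = 169
  K = 27 − 16 = 11
  E = 84 + 4·23 + 2·169 − 11 = 503
Comparing — Policy A: E=480, Policy B: E=503. Highest is 503 (Policy B).

503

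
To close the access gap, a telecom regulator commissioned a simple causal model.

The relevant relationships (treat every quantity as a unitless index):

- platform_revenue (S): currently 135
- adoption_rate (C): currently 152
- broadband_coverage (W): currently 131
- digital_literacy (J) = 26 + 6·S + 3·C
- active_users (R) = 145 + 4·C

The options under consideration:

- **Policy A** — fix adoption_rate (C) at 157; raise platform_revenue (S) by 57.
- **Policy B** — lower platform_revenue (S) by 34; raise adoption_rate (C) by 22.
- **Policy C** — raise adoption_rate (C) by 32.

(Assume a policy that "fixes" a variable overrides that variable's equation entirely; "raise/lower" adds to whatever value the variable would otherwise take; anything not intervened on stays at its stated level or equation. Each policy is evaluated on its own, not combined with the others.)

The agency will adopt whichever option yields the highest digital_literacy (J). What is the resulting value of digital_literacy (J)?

Policy A (C := 157, S + 57):
  S = 135 + 57 = 192
  C = 157
  J = 26 + 6·192 + 3·157 = 1649
Policy B (S − 34, C + 22):
  S = 135 − 34 = 101
  C = 152 + 22 = 174
  J = 26 + 6·101 + 3·174 = 1154
Policy C (C + 32):
  S = 135
  C = 152 + 32 = 184
  J = 26 + 6·135 + 3·184 = 1388
Comparing — Policy A: J=1649, Policy B: J=1154, Policy C: J=1388. Highest is 1649 (Policy A).

1649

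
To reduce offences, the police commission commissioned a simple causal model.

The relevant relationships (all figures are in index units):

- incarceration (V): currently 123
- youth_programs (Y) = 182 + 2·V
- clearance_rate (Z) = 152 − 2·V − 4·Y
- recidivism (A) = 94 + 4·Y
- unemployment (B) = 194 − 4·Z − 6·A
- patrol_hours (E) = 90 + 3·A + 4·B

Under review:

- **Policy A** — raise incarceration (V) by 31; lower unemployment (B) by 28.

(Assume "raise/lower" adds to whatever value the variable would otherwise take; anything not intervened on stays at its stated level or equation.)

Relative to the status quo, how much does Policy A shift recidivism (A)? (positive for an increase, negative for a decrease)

248

Baseline:
  V = 123
  Y = 182 + 2·123 = 428
  A = 94 + 4·428 = 1806
Policy A (V + 31, B − 28):
  V = 123 + 31 = 154
  Y = 182 + 2·154 = 490
  A = 94 + 4·490 = 2054
Change in A: 2054 − 1806 = 248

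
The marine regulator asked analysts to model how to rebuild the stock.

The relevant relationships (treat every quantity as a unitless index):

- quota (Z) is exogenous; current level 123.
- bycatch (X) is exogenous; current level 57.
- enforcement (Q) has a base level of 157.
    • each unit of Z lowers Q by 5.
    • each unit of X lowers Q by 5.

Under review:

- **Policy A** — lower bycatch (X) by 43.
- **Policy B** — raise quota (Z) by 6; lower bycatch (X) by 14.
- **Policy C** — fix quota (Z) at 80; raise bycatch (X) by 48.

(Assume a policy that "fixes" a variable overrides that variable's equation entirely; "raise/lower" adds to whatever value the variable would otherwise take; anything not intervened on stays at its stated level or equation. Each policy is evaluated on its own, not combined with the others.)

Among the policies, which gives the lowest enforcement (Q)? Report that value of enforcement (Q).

-768

Policy A (X − 43):
  Z = 123
  X = 57 − 43 = 14
  Q = 157 − 5·123 − 5·14 = -528
Policy B (Z + 6, X − 14):
  Z = 123 + 6 = 129
  X = 57 − 14 = 43
  Q = 157 − 5·129 − 5·43 = -703
Policy C (Z := 80, X + 48):
  Z = 80
  X = 57 + 48 = 105
  Q = 157 − 5·80 − 5·105 = -768
Comparing — Policy A: Q=-528, Policy B: Q=-703, Policy C: Q=-768. Lowest is -768 (Policy C).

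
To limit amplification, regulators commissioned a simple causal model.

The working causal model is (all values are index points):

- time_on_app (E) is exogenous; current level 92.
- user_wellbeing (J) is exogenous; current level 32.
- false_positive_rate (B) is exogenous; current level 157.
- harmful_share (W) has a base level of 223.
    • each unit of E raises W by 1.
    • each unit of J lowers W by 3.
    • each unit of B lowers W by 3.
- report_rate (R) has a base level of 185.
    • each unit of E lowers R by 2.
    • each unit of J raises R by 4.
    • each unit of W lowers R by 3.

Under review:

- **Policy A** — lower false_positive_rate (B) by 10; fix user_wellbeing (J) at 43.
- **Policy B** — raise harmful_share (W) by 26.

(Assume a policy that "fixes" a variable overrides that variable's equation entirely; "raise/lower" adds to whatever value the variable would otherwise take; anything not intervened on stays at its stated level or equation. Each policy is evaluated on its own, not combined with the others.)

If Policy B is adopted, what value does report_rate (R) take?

807

Policy B (W + 26):
  E = 92
  J = 32
  B = 157
  W = 223 + 92 − 3·32 − 3·157 (+26 from intervention) = -226
  R = 185 − 2·92 + 4·32 − 3·(-226) = 807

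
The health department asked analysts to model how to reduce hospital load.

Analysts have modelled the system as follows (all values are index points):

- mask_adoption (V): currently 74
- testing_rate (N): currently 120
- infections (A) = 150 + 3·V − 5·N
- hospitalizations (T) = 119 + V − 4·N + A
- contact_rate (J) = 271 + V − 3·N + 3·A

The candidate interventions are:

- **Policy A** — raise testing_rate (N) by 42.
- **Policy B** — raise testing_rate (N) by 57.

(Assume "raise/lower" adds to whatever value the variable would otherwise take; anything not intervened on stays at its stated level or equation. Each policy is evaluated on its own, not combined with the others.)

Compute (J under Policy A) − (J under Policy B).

270

Policy A (N + 42):
  V = 74
  N = 120 + 42 = 162
  A = 150 + 3·74 − 5·162 = -438
  J = 271 + 74 − 3·162 + 3·(-438) = -1455
Policy B (N + 57):
  V = 74
  N = 120 + 57 = 177
  A = 150 + 3·74 − 5·177 = -513
  J = 271 + 74 − 3·177 + 3·(-513) = -1725
J: -1455 − (-1725) = 270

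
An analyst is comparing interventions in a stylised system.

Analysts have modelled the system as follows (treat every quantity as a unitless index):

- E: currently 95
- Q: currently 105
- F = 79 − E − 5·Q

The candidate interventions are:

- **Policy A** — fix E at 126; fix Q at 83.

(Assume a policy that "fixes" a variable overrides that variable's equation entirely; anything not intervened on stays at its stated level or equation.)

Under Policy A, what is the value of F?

Policy A (E := 126, Q := 83):
  E = 126
  Q = 83
  F = 79 − 126 − 5·83 = -462

-462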